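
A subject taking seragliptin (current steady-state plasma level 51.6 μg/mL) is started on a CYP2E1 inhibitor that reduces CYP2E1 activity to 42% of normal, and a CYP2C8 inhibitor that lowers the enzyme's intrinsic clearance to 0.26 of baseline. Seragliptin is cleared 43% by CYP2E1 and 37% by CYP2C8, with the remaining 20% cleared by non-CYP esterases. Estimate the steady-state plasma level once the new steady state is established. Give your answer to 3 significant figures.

108 μg/mL

The CYP2E1 pathway (43% of clearance) drops to 0.42× activity: 0.43 × 0.42 = 0.1806.
The CYP2C8 pathway (37% of clearance) falls to 0.26× activity: 0.37 × 0.26 = 0.0962.
Non-CYP routes (20%) are unchanged.
CL_new/CL_old = 0.1806 + 0.0962 + 0.2 = 0.4768.
Steady-state plasma level ∝ 1/CL: new value = 51.6 / 0.4768 = 108 μg/mL.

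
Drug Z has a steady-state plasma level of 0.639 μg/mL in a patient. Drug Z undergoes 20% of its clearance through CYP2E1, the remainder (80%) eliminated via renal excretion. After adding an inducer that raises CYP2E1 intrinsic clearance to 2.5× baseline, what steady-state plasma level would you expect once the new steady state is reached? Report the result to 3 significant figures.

0.492 μg/mL

CYP2E1: 0.2 × 2.5 = 0.5
Other: 0.8 (unchanged)
Relative clearance = 0.5 + 0.8 = 1.3.
New steady-state plasma level = baseline ÷ relative clearance = 0.639 / 1.3 = 0.492 μg/mL.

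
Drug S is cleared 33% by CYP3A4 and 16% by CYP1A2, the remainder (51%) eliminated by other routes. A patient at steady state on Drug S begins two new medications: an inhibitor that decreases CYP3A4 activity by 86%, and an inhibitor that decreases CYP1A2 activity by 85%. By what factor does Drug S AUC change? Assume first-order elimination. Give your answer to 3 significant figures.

CYP3A4: 0.33 × 0.14 = 0.0462
CYP1A2: 0.16 × 0.15 = 0.024
Other: 0.51 (unchanged)
CL_new/CL_old = 0.0462 + 0.024 + 0.51 = 0.5802.
AUC ∝ 1/CL: fold-change = 1 / 0.5802 = 1.72.

1.72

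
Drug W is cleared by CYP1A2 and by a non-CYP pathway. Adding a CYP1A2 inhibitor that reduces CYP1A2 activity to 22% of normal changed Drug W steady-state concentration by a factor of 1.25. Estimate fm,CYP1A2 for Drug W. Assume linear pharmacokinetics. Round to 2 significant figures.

Let x = fm,CYP1A2. Because steady-state concentration ∝ 1/CL, relative clearance fell to 1/1.25 = 0.8.
Only the CYP1A2 route changed, so 0.8 = x·0.22 + (1 − x), giving x = 0.26.

0.26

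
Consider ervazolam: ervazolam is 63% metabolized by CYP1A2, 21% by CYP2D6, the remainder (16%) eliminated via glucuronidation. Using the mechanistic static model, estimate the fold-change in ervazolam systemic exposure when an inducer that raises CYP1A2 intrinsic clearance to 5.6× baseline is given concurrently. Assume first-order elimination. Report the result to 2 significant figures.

The CYP1A2 pathway (63% of clearance) is boosted to 5.6× activity: 0.63 × 5.6 = 3.528.
CYP2D6 (21%) and the residual 16% are unaffected.
CL_new/CL_old = 3.528 + 0.21 + 0.16 = 3.898.
Since systemic exposure ∝ 1/CL, the ratio is 1 / 3.898 = 0.26.

0.26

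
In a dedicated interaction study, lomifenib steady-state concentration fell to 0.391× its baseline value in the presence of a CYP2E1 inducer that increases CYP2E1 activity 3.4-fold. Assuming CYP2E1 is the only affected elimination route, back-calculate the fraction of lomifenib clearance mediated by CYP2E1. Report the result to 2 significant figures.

Let fm be the CYP2E1 fraction. New clearance relative to baseline = fm × 3.4 + (1 − fm).
Steady-state concentration ratio = 1 / (new CL fraction), so new CL fraction = 1 / 0.391 = 2.558.
fm × 3.4 + 1 − fm = 2.558  ⇒  fm × (3.4 − 1) = 1.558  ⇒  fm = 0.65.

0.65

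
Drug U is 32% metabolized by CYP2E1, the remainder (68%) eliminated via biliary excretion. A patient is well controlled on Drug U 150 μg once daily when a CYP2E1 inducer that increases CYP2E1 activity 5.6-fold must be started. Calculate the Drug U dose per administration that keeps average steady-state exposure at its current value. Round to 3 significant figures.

The CYP2E1 pathway (32% of clearance) rises to 5.6× activity: 0.32 × 5.6 = 1.792.
Non-CYP routes (68%) are unchanged.
Relative clearance = 1.792 + 0.68 = 2.472.
Css,avg = (dose rate)/CL, so holding Css fixed requires dose ∝ CL: 150 × 2.472 = 371 μg.

371 μg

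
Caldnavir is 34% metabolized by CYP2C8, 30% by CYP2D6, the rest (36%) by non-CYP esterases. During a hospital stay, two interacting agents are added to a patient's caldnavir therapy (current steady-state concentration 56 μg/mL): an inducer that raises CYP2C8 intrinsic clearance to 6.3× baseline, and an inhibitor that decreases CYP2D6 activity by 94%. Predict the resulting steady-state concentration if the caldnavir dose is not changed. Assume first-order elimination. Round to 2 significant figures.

22 μg/mL

The CYP2C8 pathway (34% of clearance) is boosted to 6.3× activity: 0.34 × 6.3 = 2.142.
The CYP2D6 pathway (30% of clearance) is reduced to 0.06× activity: 0.3 × 0.06 = 0.018.
The remaining 36% of clearance is unaffected.
New clearance relative to baseline: 2.142 + 0.018 + 0.36 = 2.52.
New steady-state concentration = 56 / 2.52 = 22 μg/mL (concentration scales inversely with clearance).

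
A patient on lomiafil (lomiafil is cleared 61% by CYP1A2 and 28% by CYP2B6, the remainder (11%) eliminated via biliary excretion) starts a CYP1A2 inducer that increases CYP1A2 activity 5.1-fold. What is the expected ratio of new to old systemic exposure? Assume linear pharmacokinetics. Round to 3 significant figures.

0.286

The CYP1A2 pathway (61% of clearance) is boosted to 5.1× activity: 0.61 × 5.1 = 3.111.
CYP2B6 (28%) and the residual 11% are unaffected.
New clearance relative to baseline: 3.111 + 0.28 + 0.11 = 3.501.
Systemic exposure is inversely proportional to clearance, so the fold-change is 1 / 3.501 = 0.286.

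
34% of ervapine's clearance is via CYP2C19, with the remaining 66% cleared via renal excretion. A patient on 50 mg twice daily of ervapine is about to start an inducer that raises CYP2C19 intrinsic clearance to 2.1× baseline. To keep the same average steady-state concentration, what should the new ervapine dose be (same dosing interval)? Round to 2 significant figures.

69 mg

The CYP2C19 pathway (34% of clearance) is boosted to 2.1× activity: 0.34 × 2.1 = 0.714.
Non-CYP routes (66%) are unchanged.
CL_new/CL_old = 0.714 + 0.66 = 1.374.
Exposure is unchanged when dose changes in proportion to clearance. New dose = 50 mg × 1.374 = 69 mg.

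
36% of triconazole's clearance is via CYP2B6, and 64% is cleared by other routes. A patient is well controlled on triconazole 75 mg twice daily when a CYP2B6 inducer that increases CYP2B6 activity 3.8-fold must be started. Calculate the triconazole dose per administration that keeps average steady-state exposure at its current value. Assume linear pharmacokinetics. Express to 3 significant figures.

The CYP2B6 pathway (36% of clearance) rises to 3.8× activity: 0.36 × 3.8 = 1.368.
Non-CYP routes (64%) are unchanged.
New clearance relative to baseline: 1.368 + 0.64 = 2.008.
To maintain the same steady-state level, dose must scale with clearance: new dose = 75 × 2.008 = 151 mg.

151 mg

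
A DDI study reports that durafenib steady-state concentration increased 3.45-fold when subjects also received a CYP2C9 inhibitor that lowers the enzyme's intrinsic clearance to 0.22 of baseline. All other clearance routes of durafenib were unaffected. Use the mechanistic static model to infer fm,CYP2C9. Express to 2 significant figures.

Let fm be the CYP2C9 fraction. New clearance relative to baseline = fm × 0.22 + (1 − fm).
Steady-state concentration ratio = 1 / (new CL fraction), so new CL fraction = 1 / 3.45 = 0.2899.
fm × 0.22 + 1 − fm = 0.2899  ⇒  fm × (0.22 − 1) = −0.7101  ⇒  fm = 0.91.

0.91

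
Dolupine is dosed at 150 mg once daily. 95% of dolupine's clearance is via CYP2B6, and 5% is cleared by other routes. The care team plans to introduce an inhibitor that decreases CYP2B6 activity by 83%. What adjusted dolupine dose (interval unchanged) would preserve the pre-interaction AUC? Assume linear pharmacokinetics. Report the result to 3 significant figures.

31.7 mg

The CYP2B6 pathway (95% of clearance) drops to 0.17× activity: 0.95 × 0.17 = 0.1615.
The remaining 5% of clearance is unaffected.
New clearance relative to baseline: 0.1615 + 0.05 = 0.2115.
Exposure is unchanged when dose changes in proportion to clearance. New dose = 150 mg × 0.2115 = 31.7 mg.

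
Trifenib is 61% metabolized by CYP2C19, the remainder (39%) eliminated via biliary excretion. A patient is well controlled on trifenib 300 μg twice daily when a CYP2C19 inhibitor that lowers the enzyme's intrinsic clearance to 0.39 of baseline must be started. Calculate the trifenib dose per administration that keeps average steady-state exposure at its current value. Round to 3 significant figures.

The CYP2C19 pathway (61% of clearance) is reduced to 0.39× activity: 0.61 × 0.39 = 0.2379.
Non-CYP routes (39%) are unchanged.
Relative clearance = 0.2379 + 0.39 = 0.6279.
Exposure is unchanged when dose changes in proportion to clearance. New dose = 300 μg × 0.6279 = 188 μg.

188 μg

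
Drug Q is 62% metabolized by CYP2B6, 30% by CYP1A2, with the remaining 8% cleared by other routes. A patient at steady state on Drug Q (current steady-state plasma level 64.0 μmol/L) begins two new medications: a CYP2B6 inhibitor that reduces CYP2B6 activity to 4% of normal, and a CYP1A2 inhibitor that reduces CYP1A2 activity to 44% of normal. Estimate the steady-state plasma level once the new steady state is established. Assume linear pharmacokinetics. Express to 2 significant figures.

CYP2B6: 0.62 × 0.04 = 0.0248
CYP1A2: 0.3 × 0.44 = 0.132
Other: 0.08 (unchanged)
New clearance relative to baseline: 0.0248 + 0.132 + 0.08 = 0.2368.
New steady-state plasma level = 64.0 / 0.2368 = 2.7 × 10² μmol/L (concentration scales inversely with clearance).

2.7 × 10² μmol/L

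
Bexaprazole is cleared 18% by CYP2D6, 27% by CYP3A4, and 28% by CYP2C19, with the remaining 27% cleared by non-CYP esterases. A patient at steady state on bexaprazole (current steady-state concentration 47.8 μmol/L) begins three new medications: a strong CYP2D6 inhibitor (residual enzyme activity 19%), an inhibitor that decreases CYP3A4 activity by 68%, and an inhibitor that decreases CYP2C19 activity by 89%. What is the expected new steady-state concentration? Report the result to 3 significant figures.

CYP2D6: 0.18 × 0.19 = 0.0342
CYP3A4: 0.27 × 0.32 = 0.0864
CYP2C19: 0.28 × 0.11 = 0.0308
Other: 0.27 (unchanged)
Relative clearance = 0.0342 + 0.0864 + 0.0308 + 0.27 = 0.4214.
Dividing the baseline by the relative clearance: 47.8 / 0.4214 = 113 μmol/L.

113 μmol/L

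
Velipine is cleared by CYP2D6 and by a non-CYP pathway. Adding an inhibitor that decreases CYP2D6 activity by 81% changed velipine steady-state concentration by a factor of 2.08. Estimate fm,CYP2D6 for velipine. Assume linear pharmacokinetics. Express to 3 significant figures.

CL'/CL = 1 / 2.08 = 0.4808
0.19·fm + (1 − fm) = 0.4808
fm = (0.4808 − 1) / (0.19 − 1) = 0.641

0.641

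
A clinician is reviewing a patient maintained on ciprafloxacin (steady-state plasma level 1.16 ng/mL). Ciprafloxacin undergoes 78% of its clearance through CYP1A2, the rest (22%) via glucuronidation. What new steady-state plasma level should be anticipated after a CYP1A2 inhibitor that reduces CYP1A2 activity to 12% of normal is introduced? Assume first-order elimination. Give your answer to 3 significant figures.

3.70 ng/mL

CYP1A2: 0.78 × 0.12 = 0.0936
Other: 0.22 (unchanged)
CL_new/CL_old = 0.0936 + 0.22 = 0.3136.
With dosing unchanged, steady-state plasma level scales as 1/CL: 1.16 / 0.3136 = 3.70 ng/mL.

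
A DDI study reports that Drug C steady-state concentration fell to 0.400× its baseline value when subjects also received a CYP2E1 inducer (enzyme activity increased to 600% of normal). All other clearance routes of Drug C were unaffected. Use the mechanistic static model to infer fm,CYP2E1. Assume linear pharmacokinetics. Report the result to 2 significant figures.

Let fm be the CYP2E1 fraction. New clearance relative to baseline = fm × 6 + (1 − fm).
Steady-state concentration ratio = 1 / (new CL fraction), so new CL fraction = 1 / 0.400 = 2.5.
fm × 6 + 1 − fm = 2.5  ⇒  fm × (6 − 1) = 1.5  ⇒  fm = 0.30.

0.30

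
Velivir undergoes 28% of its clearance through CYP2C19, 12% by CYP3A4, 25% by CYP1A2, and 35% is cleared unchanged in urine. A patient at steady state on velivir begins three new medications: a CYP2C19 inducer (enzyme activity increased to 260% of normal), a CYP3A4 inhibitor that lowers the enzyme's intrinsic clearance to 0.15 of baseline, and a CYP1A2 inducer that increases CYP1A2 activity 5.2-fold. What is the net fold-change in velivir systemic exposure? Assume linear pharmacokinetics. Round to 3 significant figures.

CYP2C19: 0.28 × 2.6 = 0.728
CYP3A4: 0.12 × 0.15 = 0.018
CYP1A2: 0.25 × 5.2 = 1.3
Other: 0.35 (unchanged)
CL_new/CL_old = 0.728 + 0.018 + 1.3 + 0.35 = 2.396.
Net systemic exposure ratio = 1 / 2.396 = 0.417.

0.417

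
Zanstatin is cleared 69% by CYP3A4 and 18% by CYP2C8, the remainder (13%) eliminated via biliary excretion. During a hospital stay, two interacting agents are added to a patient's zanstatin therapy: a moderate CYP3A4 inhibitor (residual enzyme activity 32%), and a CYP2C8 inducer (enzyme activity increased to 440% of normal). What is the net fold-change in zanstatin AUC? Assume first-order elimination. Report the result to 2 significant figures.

0.88

The CYP3A4 pathway (69% of clearance) falls to 0.32× activity: 0.69 × 0.32 = 0.2208.
The CYP2C8 pathway (18% of clearance) rises to 4.4× activity: 0.18 × 4.4 = 0.792.
Non-CYP routes (13%) are unchanged.
Relative clearance = 0.2208 + 0.792 + 0.13 = 1.1428.
Net AUC ratio = 1 / 1.1428 = 0.88.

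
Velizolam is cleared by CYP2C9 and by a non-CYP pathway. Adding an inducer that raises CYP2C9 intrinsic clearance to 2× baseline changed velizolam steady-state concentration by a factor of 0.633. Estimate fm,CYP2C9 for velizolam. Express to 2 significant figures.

0.58

CL'/CL = 1 / 0.633 = 1.58
2·fm + (1 − fm) = 1.58
fm = (1.58 − 1) / (2 − 1) = 0.58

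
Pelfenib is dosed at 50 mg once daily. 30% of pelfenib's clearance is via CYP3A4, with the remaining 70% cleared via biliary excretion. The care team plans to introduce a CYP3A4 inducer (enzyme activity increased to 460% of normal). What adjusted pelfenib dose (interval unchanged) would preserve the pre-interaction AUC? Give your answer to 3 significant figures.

104 mg

CYP3A4: 0.3 × 4.6 = 1.38
Other: 0.7 (unchanged)
Relative clearance = 1.38 + 0.7 = 2.08.
To maintain the same steady-state level, dose must scale with clearance: new dose = 50 × 2.08 = 104 mg.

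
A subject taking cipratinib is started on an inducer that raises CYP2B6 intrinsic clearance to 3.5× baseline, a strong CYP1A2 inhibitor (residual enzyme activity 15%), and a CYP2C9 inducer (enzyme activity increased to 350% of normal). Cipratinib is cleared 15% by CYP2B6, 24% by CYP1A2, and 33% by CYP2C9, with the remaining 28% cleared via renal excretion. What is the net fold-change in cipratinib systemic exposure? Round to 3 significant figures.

0.501

The CYP2B6 pathway (15% of clearance) increases to 3.5× activity: 0.15 × 3.5 = 0.525.
The CYP1A2 pathway (24% of clearance) drops to 0.15× activity: 0.24 × 0.15 = 0.036.
The CYP2C9 pathway (33% of clearance) is boosted to 3.5× activity: 0.33 × 3.5 = 1.155.
The remaining 28% of clearance is unaffected.
New clearance relative to baseline: 0.525 + 0.036 + 1.155 + 0.28 = 1.996.
Net systemic exposure ratio = 1 / 1.996 = 0.501.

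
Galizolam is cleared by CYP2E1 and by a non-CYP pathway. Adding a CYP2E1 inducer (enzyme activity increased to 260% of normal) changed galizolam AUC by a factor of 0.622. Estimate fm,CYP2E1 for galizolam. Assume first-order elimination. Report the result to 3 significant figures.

CL'/CL = 1 / 0.622 = 1.608
2.6·fm + (1 − fm) = 1.608
fm = (1.608 − 1) / (2.6 − 1) = 0.380

0.380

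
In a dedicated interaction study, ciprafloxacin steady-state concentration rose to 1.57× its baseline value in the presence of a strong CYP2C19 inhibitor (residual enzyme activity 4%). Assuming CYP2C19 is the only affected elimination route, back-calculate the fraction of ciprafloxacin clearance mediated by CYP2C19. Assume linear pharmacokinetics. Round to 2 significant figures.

Let fm be the CYP2C19 fraction. New clearance relative to baseline = fm × 0.04 + (1 − fm).
Steady-state concentration ratio = 1 / (new CL fraction), so new CL fraction = 1 / 1.57 = 0.6369.
fm × 0.04 + 1 − fm = 0.6369  ⇒  fm × (0.04 − 1) = −0.3631  ⇒  fm = 0.38.

0.38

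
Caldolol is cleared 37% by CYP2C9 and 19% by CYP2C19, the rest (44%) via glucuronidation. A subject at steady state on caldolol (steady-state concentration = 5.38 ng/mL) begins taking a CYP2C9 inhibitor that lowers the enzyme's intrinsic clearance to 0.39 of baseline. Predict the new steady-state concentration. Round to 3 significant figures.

The CYP2C9 pathway (37% of clearance) is reduced to 0.39× activity: 0.37 × 0.39 = 0.1443.
CYP2C19 (19%) and the residual 44% are unaffected.
CL_new/CL_old = 0.1443 + 0.19 + 0.44 = 0.7743.
New steady-state concentration = baseline ÷ relative clearance = 5.38 / 0.7743 = 6.95 ng/mL.

6.95 ng/mL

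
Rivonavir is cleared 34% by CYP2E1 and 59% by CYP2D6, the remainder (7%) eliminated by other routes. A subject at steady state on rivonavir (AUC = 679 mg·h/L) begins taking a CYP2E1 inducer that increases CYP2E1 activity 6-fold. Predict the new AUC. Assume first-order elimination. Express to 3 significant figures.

The CYP2E1 pathway (34% of clearance) rises to 6× activity: 0.34 × 6 = 2.04.
CYP2D6 (59%) and the residual 7% are unaffected.
CL_new/CL_old = 2.04 + 0.59 + 0.07 = 2.7.
AUC ∝ 1/CL, so new value = 679 / 2.7 = 251 mg·h/L.

251 mg·h/L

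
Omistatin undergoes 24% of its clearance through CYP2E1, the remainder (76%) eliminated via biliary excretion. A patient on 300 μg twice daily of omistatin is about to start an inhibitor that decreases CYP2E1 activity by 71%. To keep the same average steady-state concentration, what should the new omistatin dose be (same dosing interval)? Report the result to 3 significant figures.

249 μg

The CYP2E1 pathway (24% of clearance) falls to 0.29× activity: 0.24 × 0.29 = 0.0696.
Non-CYP routes (76%) are unchanged.
Relative clearance = 0.0696 + 0.76 = 0.8296.
Exposure is unchanged when dose changes in proportion to clearance. New dose = 300 μg × 0.8296 = 249 μg.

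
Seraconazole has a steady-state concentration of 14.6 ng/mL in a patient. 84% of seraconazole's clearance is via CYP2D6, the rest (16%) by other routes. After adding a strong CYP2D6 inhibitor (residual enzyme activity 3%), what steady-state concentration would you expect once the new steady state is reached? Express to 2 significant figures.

The CYP2D6 pathway (84% of clearance) is reduced to 0.03× activity: 0.84 × 0.03 = 0.0252.
The remaining 16% of clearance is unaffected.
Relative clearance = 0.0252 + 0.16 = 0.1852.
New steady-state concentration = baseline ÷ relative clearance = 14.6 / 0.1852 = 79 ng/mL.

79 ng/mL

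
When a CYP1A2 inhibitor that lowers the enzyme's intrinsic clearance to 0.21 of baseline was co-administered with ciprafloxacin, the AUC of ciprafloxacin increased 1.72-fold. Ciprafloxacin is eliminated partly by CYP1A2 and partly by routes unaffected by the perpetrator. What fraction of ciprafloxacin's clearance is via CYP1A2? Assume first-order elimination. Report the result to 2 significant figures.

Call the CYP1A2 fraction fm. After the interaction, CL_new/CL_old = fm × 0.21 + (1 − fm).
AUC ratio = 1 / (new CL fraction), so new CL fraction = 1 / 1.72 = 0.5814.
fm × 0.21 + 1 − fm = 0.5814  ⇒  fm × (0.21 − 1) = −0.4186  ⇒  fm = 0.53.

0.53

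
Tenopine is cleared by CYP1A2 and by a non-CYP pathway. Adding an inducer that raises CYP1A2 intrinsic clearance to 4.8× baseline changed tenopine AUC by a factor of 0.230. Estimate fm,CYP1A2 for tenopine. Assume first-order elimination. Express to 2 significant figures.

Write x for the fraction cleared via CYP1A2. The observed AUC change means clearance rose to 1/0.230 = 4.348 of baseline.
Setting x·4.8 + (1 − x) = 4.348 and solving: x = (4.348 − 1)/(4.8 − 1) = 0.88.

0.88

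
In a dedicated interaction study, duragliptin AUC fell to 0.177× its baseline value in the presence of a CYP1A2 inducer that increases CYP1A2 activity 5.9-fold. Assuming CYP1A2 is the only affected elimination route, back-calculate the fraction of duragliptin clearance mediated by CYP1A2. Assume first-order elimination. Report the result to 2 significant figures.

Let x = fm,CYP1A2. Because AUC ∝ 1/CL, relative clearance rose to 1/0.177 = 5.65.
Only the CYP1A2 route changed, so 5.65 = x·5.9 + (1 − x), giving x = 0.95.

0.95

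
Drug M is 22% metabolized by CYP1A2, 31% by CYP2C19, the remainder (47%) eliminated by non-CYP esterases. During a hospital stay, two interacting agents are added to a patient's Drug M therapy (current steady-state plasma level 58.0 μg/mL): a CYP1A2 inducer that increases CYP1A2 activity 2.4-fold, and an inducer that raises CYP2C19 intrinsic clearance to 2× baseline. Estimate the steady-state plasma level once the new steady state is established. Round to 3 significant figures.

35.8 μg/mL

The CYP1A2 pathway (22% of clearance) increases to 2.4× activity: 0.22 × 2.4 = 0.528.
The CYP2C19 pathway (31% of clearance) is boosted to 2× activity: 0.31 × 2 = 0.62.
The remaining 47% of clearance is unaffected.
Relative clearance = 0.528 + 0.62 + 0.47 = 1.618.
Dividing the baseline by the relative clearance: 58.0 / 1.618 = 35.8 μg/mL.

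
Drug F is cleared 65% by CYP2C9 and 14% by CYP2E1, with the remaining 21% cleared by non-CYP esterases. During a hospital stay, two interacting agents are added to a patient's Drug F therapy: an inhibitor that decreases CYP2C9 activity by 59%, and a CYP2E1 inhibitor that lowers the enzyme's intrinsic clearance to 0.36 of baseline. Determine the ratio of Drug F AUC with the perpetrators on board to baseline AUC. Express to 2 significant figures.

CYP2C9: 0.65 × 0.41 = 0.2665
CYP2E1: 0.14 × 0.36 = 0.0504
Other: 0.21 (unchanged)
CL_new/CL_old = 0.2665 + 0.0504 + 0.21 = 0.5269.
Because AUC varies inversely with clearance, the combined effect is 1 / 0.5269 = 1.9.

1.9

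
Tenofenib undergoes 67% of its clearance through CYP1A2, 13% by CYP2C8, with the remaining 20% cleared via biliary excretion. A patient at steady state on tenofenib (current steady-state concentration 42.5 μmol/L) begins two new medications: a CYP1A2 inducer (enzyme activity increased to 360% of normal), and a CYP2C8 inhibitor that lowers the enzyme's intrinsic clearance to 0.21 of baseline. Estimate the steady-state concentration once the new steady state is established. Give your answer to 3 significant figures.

The CYP1A2 pathway (67% of clearance) increases to 3.6× activity: 0.67 × 3.6 = 2.412.
The CYP2C8 pathway (13% of clearance) is reduced to 0.21× activity: 0.13 × 0.21 = 0.0273.
The remaining 20% of clearance is unaffected.
Relative clearance = 2.412 + 0.0273 + 0.2 = 2.6393.
Steady-state concentration ∝ 1/CL: new value = 42.5 / 2.6393 = 16.1 μmol/L.

16.1 μmol/L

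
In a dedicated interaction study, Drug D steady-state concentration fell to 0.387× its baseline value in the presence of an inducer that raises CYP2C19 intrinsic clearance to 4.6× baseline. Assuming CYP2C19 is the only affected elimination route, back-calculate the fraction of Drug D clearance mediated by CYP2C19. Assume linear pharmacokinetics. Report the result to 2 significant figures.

0.44

Write x for the fraction cleared via CYP2C19. The observed steady-state concentration change means clearance rose to 1/0.387 = 2.584 of baseline.
Setting x·4.6 + (1 − x) = 2.584 and solving: x = (2.584 − 1)/(4.6 − 1) = 0.44.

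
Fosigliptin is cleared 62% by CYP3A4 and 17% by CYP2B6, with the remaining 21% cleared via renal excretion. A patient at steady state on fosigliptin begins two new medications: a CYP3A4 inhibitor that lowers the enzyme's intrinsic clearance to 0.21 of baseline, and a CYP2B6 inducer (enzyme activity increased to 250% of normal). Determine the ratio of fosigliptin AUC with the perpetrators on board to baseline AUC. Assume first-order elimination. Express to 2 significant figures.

The CYP3A4 pathway (62% of clearance) is reduced to 0.21× activity: 0.62 × 0.21 = 0.1302.
The CYP2B6 pathway (17% of clearance) increases to 2.5× activity: 0.17 × 2.5 = 0.425.
Non-CYP routes (21%) are unchanged.
Relative clearance = 0.1302 + 0.425 + 0.21 = 0.7652.
Because AUC varies inversely with clearance, the combined effect is 1 / 0.7652 = 1.3.

1.3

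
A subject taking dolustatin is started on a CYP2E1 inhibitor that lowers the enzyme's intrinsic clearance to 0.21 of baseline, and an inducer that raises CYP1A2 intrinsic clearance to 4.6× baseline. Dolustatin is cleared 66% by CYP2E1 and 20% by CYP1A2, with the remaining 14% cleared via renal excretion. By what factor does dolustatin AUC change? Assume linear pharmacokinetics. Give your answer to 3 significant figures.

CYP2E1: 0.66 × 0.21 = 0.1386
CYP1A2: 0.2 × 4.6 = 0.92
Other: 0.14 (unchanged)
CL_new/CL_old = 0.1386 + 0.92 + 0.14 = 1.1986.
Because AUC varies inversely with clearance, the combined effect is 1 / 1.1986 = 0.834.

0.834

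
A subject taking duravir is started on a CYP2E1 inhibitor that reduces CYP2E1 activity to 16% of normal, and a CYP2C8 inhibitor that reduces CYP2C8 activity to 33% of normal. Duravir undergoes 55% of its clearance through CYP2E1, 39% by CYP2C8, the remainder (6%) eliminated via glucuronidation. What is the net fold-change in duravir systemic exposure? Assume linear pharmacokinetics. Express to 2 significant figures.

3.6

The CYP2E1 pathway (55% of clearance) is reduced to 0.16× activity: 0.55 × 0.16 = 0.088.
The CYP2C8 pathway (39% of clearance) drops to 0.33× activity: 0.39 × 0.33 = 0.1287.
Non-CYP routes (6%) are unchanged.
New clearance relative to baseline: 0.088 + 0.1287 + 0.06 = 0.2767.
Systemic exposure ∝ 1/CL: fold-change = 1 / 0.2767 = 3.6.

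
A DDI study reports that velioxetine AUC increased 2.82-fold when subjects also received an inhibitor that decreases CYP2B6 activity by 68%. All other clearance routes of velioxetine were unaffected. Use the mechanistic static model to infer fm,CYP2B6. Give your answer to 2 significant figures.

0.95

Let fm be the CYP2B6 fraction. New clearance relative to baseline = fm × 0.32 + (1 − fm).
AUC ratio = 1 / (new CL fraction), so new CL fraction = 1 / 2.82 = 0.3546.
fm × 0.32 + 1 − fm = 0.3546  ⇒  fm × (0.32 − 1) = −0.6454  ⇒  fm = 0.95.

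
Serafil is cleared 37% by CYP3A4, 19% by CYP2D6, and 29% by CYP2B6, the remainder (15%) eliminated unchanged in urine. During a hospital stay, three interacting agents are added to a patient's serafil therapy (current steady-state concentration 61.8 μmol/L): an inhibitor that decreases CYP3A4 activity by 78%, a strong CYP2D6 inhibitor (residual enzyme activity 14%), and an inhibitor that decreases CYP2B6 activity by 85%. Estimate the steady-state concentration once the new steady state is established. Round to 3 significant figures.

CYP3A4: 0.37 × 0.22 = 0.0814
CYP2D6: 0.19 × 0.14 = 0.0266
CYP2B6: 0.29 × 0.15 = 0.0435
Other: 0.15 (unchanged)
New clearance relative to baseline: 0.0814 + 0.0266 + 0.0435 + 0.15 = 0.3015.
New steady-state concentration = 61.8 / 0.3015 = 205 μmol/L (concentration scales inversely with clearance).

205 μmol/L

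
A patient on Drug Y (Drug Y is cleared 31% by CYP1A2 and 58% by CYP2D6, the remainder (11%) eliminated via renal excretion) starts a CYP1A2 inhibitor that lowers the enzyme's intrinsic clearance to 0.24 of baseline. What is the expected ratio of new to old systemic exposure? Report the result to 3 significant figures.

The CYP1A2 pathway (31% of clearance) drops to 0.24× activity: 0.31 × 0.24 = 0.0744.
CYP2D6 (58%) and the residual 11% are unaffected.
New clearance relative to baseline: 0.0744 + 0.58 + 0.11 = 0.7644.
Since systemic exposure ∝ 1/CL, the ratio is 1 / 0.7644 = 1.31.

1.31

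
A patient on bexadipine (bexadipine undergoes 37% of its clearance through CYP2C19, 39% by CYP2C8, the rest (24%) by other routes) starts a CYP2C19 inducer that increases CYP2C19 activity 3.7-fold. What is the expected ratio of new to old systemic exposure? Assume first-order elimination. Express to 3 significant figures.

0.500

The CYP2C19 pathway (37% of clearance) is boosted to 3.7× activity: 0.37 × 3.7 = 1.369.
CYP2C8 (39%) and the residual 24% are unaffected.
New clearance relative to baseline: 1.369 + 0.39 + 0.24 = 1.999.
Since systemic exposure ∝ 1/CL, the ratio is 1 / 1.999 = 0.500.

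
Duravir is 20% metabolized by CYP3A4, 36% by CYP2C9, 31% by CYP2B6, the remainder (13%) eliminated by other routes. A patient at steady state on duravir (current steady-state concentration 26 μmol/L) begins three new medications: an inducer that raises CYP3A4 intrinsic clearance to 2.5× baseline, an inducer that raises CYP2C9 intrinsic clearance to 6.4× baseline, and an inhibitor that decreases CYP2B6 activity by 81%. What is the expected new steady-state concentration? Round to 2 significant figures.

8.7 μmol/L

The CYP3A4 pathway (20% of clearance) is boosted to 2.5× activity: 0.2 × 2.5 = 0.5.
The CYP2C9 pathway (36% of clearance) increases to 6.4× activity: 0.36 × 6.4 = 2.304.
The CYP2B6 pathway (31% of clearance) drops to 0.19× activity: 0.31 × 0.19 = 0.0589.
The remaining 13% of clearance is unaffected.
New clearance relative to baseline: 0.5 + 2.304 + 0.0589 + 0.13 = 2.9929.
New steady-state concentration = 26 / 2.9929 = 8.7 μmol/L (concentration scales inversely with clearance).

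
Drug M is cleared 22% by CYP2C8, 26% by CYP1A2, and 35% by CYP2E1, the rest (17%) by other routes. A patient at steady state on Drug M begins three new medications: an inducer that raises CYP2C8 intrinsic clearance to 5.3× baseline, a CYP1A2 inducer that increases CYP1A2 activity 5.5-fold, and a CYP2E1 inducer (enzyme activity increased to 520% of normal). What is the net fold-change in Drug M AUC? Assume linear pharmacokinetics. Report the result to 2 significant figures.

0.22

The CYP2C8 pathway (22% of clearance) is boosted to 5.3× activity: 0.22 × 5.3 = 1.166.
The CYP1A2 pathway (26% of clearance) rises to 5.5× activity: 0.26 × 5.5 = 1.43.
The CYP2E1 pathway (35% of clearance) increases to 5.2× activity: 0.35 × 5.2 = 1.82.
Non-CYP routes (17%) are unchanged.
Relative clearance = 1.166 + 1.43 + 1.82 + 0.17 = 4.586.
Because AUC varies inversely with clearance, the combined effect is 1 / 4.586 = 0.22.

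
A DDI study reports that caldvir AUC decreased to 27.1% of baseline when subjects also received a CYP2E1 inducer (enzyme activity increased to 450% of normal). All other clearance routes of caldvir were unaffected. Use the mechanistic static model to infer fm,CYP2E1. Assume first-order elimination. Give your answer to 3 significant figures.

0.769

Call the CYP2E1 fraction fm. After the interaction, CL_new/CL_old = fm × 4.5 + (1 − fm).
AUC ratio = 1 / (new CL fraction), so new CL fraction = 1 / 0.271 = 3.69.
fm × 4.5 + 1 − fm = 3.69  ⇒  fm × (4.5 − 1) = 2.69  ⇒  fm = 0.769.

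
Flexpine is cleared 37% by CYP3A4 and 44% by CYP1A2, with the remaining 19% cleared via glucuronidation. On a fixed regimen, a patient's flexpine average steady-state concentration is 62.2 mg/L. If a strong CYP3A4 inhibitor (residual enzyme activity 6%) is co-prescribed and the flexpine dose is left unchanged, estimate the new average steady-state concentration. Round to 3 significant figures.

95.4 mg/L

The CYP3A4 pathway (37% of clearance) is reduced to 0.06× activity: 0.37 × 0.06 = 0.0222.
CYP1A2 (44%) and the residual 19% are unaffected.
New clearance relative to baseline: 0.0222 + 0.44 + 0.19 = 0.6522.
New average steady-state concentration = baseline ÷ relative clearance = 62.2 / 0.6522 = 95.4 mg/L.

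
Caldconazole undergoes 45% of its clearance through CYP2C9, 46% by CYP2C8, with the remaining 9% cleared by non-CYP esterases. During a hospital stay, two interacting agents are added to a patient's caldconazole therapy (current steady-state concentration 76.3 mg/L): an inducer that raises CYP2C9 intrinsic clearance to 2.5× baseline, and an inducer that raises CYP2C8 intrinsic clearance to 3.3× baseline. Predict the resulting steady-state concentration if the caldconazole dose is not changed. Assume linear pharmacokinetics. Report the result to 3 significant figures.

27.9 mg/L

CYP2C9: 0.45 × 2.5 = 1.125
CYP2C8: 0.46 × 3.3 = 1.518
Other: 0.09 (unchanged)
CL_new/CL_old = 1.125 + 1.518 + 0.09 = 2.733.
Steady-state concentration ∝ 1/CL: new value = 76.3 / 2.733 = 27.9 mg/L.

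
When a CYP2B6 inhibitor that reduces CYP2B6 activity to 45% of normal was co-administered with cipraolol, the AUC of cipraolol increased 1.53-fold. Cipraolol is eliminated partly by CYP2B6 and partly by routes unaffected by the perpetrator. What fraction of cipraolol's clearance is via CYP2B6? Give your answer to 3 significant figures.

CL'/CL = 1 / 1.53 = 0.6536
0.45·fm + (1 − fm) = 0.6536
fm = (0.6536 − 1) / (0.45 − 1) = 0.630

0.630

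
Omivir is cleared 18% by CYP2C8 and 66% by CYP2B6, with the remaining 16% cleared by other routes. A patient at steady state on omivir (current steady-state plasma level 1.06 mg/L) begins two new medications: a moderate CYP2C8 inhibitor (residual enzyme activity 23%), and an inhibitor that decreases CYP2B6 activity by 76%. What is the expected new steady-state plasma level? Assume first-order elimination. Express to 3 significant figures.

The CYP2C8 pathway (18% of clearance) falls to 0.23× activity: 0.18 × 0.23 = 0.0414.
The CYP2B6 pathway (66% of clearance) falls to 0.24× activity: 0.66 × 0.24 = 0.1584.
Non-CYP routes (16%) are unchanged.
Relative clearance = 0.0414 + 0.1584 + 0.16 = 0.3598.
Steady-state plasma level ∝ 1/CL: new value = 1.06 / 0.3598 = 2.95 mg/L.

2.95 mg/L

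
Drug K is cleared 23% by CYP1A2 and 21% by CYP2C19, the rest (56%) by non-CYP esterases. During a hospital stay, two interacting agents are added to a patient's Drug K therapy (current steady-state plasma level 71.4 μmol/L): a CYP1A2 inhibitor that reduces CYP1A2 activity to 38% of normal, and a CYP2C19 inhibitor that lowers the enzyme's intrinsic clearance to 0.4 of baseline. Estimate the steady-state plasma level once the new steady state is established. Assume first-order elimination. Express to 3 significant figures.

97.6 μmol/L

The CYP1A2 pathway (23% of clearance) is reduced to 0.38× activity: 0.23 × 0.38 = 0.0874.
The CYP2C19 pathway (21% of clearance) is reduced to 0.4× activity: 0.21 × 0.4 = 0.084.
The remaining 56% of clearance is unaffected.
CL_new/CL_old = 0.0874 + 0.084 + 0.56 = 0.7314.
New steady-state plasma level = 71.4 / 0.7314 = 97.6 μmol/L (concentration scales inversely with clearance).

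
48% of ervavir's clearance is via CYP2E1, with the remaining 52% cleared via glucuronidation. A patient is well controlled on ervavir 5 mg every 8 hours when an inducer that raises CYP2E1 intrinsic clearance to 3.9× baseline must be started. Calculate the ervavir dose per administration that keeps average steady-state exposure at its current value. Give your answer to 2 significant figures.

The CYP2E1 pathway (48% of clearance) rises to 3.9× activity: 0.48 × 3.9 = 1.872.
Non-CYP routes (52%) are unchanged.
CL_new/CL_old = 1.872 + 0.52 = 2.392.
To maintain the same steady-state level, dose must scale with clearance: new dose = 5 × 2.392 = 12 mg.

12 mg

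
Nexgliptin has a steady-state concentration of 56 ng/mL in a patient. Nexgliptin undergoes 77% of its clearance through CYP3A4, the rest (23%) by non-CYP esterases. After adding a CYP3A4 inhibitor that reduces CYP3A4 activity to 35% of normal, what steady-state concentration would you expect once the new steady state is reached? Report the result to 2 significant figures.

The CYP3A4 pathway (77% of clearance) is reduced to 0.35× activity: 0.77 × 0.35 = 0.2695.
The remaining 23% of clearance is unaffected.
CL_new/CL_old = 0.2695 + 0.23 = 0.4995.
With dosing unchanged, steady-state concentration scales as 1/CL: 56 / 0.4995 = 1.1 × 10² ng/mL.

1.1 × 10² ng/mL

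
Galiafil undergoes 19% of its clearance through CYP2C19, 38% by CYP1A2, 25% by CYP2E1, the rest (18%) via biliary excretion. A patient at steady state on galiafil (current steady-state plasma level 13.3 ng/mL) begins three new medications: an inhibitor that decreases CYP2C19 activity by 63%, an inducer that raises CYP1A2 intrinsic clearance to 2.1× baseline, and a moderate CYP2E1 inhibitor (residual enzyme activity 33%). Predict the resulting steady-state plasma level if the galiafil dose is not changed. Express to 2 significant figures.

The CYP2C19 pathway (19% of clearance) falls to 0.37× activity: 0.19 × 0.37 = 0.0703.
The CYP1A2 pathway (38% of clearance) rises to 2.1× activity: 0.38 × 2.1 = 0.798.
The CYP2E1 pathway (25% of clearance) falls to 0.33× activity: 0.25 × 0.33 = 0.0825.
Non-CYP routes (18%) are unchanged.
New clearance relative to baseline: 0.0703 + 0.798 + 0.0825 + 0.18 = 1.1308.
Steady-state plasma level ∝ 1/CL: new value = 13.3 / 1.1308 = 12 ng/mL.

12 ng/mL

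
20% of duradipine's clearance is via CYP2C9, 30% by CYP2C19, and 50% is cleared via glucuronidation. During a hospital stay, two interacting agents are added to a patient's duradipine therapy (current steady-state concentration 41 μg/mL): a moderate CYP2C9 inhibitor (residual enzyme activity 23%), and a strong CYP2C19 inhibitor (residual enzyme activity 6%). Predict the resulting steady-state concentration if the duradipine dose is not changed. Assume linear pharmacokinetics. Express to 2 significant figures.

73 μg/mL

CYP2C9: 0.2 × 0.23 = 0.046
CYP2C19: 0.3 × 0.06 = 0.018
Other: 0.5 (unchanged)
New clearance relative to baseline: 0.046 + 0.018 + 0.5 = 0.564.
New steady-state concentration = 41 / 0.564 = 73 μg/mL (concentration scales inversely with clearance).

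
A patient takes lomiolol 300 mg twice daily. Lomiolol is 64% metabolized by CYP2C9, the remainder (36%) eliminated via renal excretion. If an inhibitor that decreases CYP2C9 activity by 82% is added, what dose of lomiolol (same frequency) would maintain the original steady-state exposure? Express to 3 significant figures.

The CYP2C9 pathway (64% of clearance) is reduced to 0.18× activity: 0.64 × 0.18 = 0.1152.
The remaining 36% of clearance is unaffected.
CL_new/CL_old = 0.1152 + 0.36 = 0.4752.
Css,avg = (dose rate)/CL, so holding Css fixed requires dose ∝ CL: 300 × 0.4752 = 143 mg.

143 mg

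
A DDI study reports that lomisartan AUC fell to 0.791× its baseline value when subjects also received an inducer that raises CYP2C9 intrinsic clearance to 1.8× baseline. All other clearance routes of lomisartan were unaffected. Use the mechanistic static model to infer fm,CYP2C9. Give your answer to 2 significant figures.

0.33

Call the CYP2C9 fraction fm. After the interaction, CL_new/CL_old = fm × 1.8 + (1 − fm).
AUC ratio = 1 / (new CL fraction), so new CL fraction = 1 / 0.791 = 1.264.
fm × 1.8 + 1 − fm = 1.264  ⇒  fm × (1.8 − 1) = 0.2642  ⇒  fm = 0.33.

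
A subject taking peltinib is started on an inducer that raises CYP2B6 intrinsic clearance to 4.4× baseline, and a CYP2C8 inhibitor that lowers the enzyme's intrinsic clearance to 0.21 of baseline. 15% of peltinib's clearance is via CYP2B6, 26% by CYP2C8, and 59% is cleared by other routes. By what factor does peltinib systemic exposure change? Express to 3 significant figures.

CYP2B6: 0.15 × 4.4 = 0.66
CYP2C8: 0.26 × 0.21 = 0.0546
Other: 0.59 (unchanged)
CL_new/CL_old = 0.66 + 0.0546 + 0.59 = 1.3046.
Because systemic exposure varies inversely with clearance, the combined effect is 1 / 1.3046 = 0.767.

0.767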